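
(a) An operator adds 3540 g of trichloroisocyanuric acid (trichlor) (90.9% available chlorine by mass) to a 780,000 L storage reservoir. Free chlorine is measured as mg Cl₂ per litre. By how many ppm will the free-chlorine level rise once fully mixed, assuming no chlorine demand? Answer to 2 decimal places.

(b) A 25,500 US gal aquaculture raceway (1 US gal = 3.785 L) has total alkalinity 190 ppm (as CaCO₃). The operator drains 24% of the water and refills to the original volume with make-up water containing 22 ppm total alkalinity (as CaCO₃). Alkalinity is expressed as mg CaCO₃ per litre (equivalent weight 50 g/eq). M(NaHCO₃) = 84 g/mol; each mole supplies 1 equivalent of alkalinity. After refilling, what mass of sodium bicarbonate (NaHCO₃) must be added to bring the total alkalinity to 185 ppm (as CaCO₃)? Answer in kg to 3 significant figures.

(a) Available chlorine delivered: 3540 g × 0.909 = 3218 g as Cl₂.
(a) Concentration rise: 3218 g / 780,000 L = 4.125 mg/L = 4.13 ppm.

(b) Volume: 25,500 US gal × 3.785 L/gal = 96,518 L.
(b) After draining 24% and refilling: 190 × 0.76 + 22 × 0.24 = 149.68 ppm.
(b) Deficit to target: 185 − 149.68 = 35.32 mg/L.
(b) As CaCO₃: 35.32 mg/L × 96,518 L = 3409 g; ÷ 50 g/eq ÷ 1 = 68.18 mol NaHCO₃.
(b) Mass: 68.18 × 84 = 5727 g.

(a) 4.13 ppm; (b) 5.73 kg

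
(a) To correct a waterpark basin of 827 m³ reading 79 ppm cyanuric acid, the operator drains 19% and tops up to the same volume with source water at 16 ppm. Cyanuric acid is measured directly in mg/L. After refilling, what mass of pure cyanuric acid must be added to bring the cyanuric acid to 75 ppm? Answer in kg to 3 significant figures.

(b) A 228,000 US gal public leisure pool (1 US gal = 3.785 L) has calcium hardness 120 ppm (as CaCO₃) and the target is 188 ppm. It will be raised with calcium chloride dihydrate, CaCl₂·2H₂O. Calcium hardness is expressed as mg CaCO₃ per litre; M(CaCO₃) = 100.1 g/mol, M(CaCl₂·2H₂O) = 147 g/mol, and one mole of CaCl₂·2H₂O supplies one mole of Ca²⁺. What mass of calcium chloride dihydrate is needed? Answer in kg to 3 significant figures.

(a) Volume: 827 m³ = 827,000 L.
(a) After draining 19% and refilling: 79 × 0.81 + 16 × 0.19 = 67.03 ppm.
(a) Deficit to target: 75 − 67.03 = 7.97 mg/L.
(a) Mass: 7.97 mg/L × 827,000 L = 6591 g cyanuric acid.

(b) Volume: 228,000 US gal × 3.785 L/gal = 862,980 L.
(b) Hardness to add: (188 − 120) = 68 mg/L as CaCO₃ × 862,980 L = 58,680 g as CaCO₃.
(b) Moles of Ca²⁺ (1 mol Ca²⁺ ≡ 1 mol CaCO₃): 58,680 / 100.1 g/mol = 586.2 mol.
(b) Mass of CaCl₂·2H₂O: 586.2 × 147 = 86,180 g.

(a) 6.59 kg; (b) 86.2 kg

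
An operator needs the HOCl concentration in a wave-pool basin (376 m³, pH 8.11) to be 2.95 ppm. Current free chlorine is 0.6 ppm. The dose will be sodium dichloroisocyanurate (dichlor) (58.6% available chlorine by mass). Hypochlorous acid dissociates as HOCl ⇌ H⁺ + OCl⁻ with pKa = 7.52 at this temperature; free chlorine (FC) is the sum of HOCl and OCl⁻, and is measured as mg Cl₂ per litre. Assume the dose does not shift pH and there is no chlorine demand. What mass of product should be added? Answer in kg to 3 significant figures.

Volume: 376 m³ = 376,000 L.
[OCl⁻]/[HOCl] = 10^(pH − pKa) = 10^(8.11 − 7.52) = 3.89; fraction as HOCl = 1/(1 + 3.89) = 0.2045.
Free chlorine required for 2.95 ppm HOCl: 2.95 / 0.2045 = 14.43 ppm.
FC to add: 14.43 − 0.6 = 13.83 mg/L as Cl₂.
Cl₂ equivalent: 13.83 mg/L × 376,000 L = 5199 g.
Product at 58.6% available Cl: 5199 / 0.586 = 8872 g.

8.87 kg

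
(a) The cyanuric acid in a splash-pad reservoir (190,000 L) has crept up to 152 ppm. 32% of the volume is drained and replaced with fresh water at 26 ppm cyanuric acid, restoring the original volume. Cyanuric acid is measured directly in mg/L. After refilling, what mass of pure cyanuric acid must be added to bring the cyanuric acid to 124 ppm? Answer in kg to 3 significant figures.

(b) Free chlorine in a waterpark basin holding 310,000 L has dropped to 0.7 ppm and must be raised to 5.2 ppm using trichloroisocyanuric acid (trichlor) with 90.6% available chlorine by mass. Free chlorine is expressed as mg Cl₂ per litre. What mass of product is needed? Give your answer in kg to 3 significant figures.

(a) After draining 32% and refilling: 152 × 0.68 + 26 × 0.32 = 111.68 ppm.
(a) Deficit to target: 124 − 111.68 = 12.32 mg/L.
(a) Mass: 12.32 mg/L × 190,000 L = 2341 g cyanuric acid.

(b) Chlorine deficit: 5.2 − 0.7 = 4.5 ppm = 4.5 mg/L as Cl₂.
(b) Cl₂ equivalent needed: 4.5 mg/L × 310,000 L = 1,395,000 mg = 1395 g.
(b) Product at 90.6% available chlorine: 1395 / 0.906 = 1540 g.

(a) 2.34 kg; (b) 1.54 kg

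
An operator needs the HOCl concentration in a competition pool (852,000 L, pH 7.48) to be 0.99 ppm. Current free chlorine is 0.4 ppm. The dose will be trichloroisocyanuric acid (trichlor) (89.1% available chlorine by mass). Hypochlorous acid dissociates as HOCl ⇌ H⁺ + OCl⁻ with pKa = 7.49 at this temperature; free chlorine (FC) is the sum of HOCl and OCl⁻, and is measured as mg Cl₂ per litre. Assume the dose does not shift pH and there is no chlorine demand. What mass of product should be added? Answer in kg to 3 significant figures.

[OCl⁻]/[HOCl] = 10^(pH − pKa) = 10^(7.48 − 7.49) = 0.9772; fraction as HOCl = 1/(1 + 0.9772) = 0.5058.
Free chlorine required for 0.99 ppm HOCl: 0.99 / 0.5058 = 1.957 ppm.
FC to add: 1.957 − 0.4 = 1.557 mg/L as Cl₂.
Cl₂ equivalent: 1.557 mg/L × 852,000 L = 1327 g.
Product at 89.1% available Cl: 1327 / 0.891 = 1489 g.

1.49 kg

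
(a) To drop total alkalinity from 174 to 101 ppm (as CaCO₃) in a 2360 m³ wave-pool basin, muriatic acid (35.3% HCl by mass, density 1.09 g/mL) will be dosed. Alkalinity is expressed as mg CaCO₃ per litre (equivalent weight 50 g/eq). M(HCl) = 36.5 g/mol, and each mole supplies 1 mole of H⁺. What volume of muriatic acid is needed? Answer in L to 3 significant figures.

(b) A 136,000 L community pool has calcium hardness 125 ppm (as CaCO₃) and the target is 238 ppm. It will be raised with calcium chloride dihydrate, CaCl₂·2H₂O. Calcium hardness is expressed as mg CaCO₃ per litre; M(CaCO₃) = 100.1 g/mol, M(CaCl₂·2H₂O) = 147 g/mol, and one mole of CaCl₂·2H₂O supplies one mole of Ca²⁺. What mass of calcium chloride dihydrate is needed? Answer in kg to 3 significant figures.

(a) Volume: 2360 m³ = 2,360,000 L.
(a) Alkalinity to neutralize: (174 − 101) = 73 mg/L as CaCO₃ × 2,360,000 L = 172,300 g as CaCO₃.
(a) Equivalents of H⁺ required: 172,300 ÷ 50 g/eq = 3446 eq = 3446 mol HCl.
(a) Mass of HCl: 3446 × 36.5 = 125,800 g.
(a) Mass of 35.3% solution: 125,800 / 0.353 = 356,300 g.
(a) Volume: 356,300 g ÷ 1.09 g/mL = 326,900 mL.

(b) Hardness to add: (238 − 125) = 113 mg/L as CaCO₃ × 136,000 L = 15,370 g as CaCO₃.
(b) Moles of Ca²⁺ (1 mol Ca²⁺ ≡ 1 mol CaCO₃): 15,370 / 100.1 g/mol = 153.5 mol.
(b) Mass of CaCl₂·2H₂O: 153.5 × 147 = 22,570 g.

(a) 327 L; (b) 22.6 kg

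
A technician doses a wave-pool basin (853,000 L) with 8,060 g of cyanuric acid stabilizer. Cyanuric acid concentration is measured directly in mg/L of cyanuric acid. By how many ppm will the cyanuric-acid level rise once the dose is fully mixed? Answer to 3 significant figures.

9.45 ppm

Rise: 8,060 g / 853,000 L × 1000 = 9.449 mg/L.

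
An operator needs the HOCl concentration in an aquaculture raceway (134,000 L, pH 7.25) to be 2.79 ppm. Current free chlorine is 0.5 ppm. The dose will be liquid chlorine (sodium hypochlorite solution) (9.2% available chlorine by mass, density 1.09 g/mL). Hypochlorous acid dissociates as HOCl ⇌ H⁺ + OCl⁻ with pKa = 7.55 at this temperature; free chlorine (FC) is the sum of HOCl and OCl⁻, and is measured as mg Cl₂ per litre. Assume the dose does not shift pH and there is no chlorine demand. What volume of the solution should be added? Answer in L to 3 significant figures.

4.93 L

[OCl⁻]/[HOCl] = 10^(pH − pKa) = 10^(7.25 − 7.55) = 0.5012; fraction as HOCl = 1/(1 + 0.5012) = 0.6661.
Free chlorine required for 2.79 ppm HOCl: 2.79 / 0.6661 = 4.188 ppm.
FC to add: 4.188 − 0.5 = 3.688 mg/L as Cl₂.
Cl₂ equivalent: 3.688 mg/L × 134,000 L = 494.2 g.
Product at 9.2% available Cl: 494.2 / 0.092 = 5372 g.
Volume: 5372 g ÷ 1.09 g/mL = 4929 mL.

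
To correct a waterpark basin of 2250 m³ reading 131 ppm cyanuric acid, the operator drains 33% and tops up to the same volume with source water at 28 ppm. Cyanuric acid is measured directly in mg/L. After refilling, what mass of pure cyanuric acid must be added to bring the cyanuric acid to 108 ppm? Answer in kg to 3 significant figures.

24.7 kg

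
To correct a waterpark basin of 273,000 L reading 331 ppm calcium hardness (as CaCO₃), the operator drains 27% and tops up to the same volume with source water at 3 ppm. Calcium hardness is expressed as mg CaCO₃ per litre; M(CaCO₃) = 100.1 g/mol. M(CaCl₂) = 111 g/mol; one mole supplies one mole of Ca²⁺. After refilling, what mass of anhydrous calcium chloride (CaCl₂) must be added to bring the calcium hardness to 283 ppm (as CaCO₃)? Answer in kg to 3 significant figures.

12.3 kg

After draining 27% and refilling: 331 × 0.73 + 3 × 0.27 = 242.44 ppm.
Deficit to target: 283 − 242.44 = 40.56 mg/L.
As CaCO₃: 40.56 mg/L × 273,000 L = 11,070 g; ÷ 100.1 = 110.6 mol Ca²⁺.
Mass: 110.6 × 111 = 12,280 g.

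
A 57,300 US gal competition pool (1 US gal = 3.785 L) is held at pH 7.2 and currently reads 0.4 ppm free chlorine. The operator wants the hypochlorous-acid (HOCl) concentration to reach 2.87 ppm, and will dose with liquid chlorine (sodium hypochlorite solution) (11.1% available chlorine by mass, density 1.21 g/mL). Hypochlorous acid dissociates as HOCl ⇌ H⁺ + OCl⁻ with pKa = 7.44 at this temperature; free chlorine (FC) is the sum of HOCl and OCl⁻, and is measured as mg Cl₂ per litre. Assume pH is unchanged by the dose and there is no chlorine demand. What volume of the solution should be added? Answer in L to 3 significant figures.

6.66 L

Volume: 57,300 US gal × 3.785 L/gal = 216,880 L.
[OCl⁻]/[HOCl] = 10^(pH − pKa) = 10^(7.2 − 7.44) = 0.5754; fraction as HOCl = 1/(1 + 0.5754) = 0.6347.
Free chlorine required for 2.87 ppm HOCl: 2.87 / 0.6347 = 4.522 ppm.
FC to add: 4.522 − 0.4 = 4.122 mg/L as Cl₂.
Cl₂ equivalent: 4.122 mg/L × 216,880 L = 893.9 g.
Product at 11.1% available Cl: 893.9 / 0.111 = 8053 g.
Volume: 8053 g ÷ 1.21 g/mL = 6655 mL.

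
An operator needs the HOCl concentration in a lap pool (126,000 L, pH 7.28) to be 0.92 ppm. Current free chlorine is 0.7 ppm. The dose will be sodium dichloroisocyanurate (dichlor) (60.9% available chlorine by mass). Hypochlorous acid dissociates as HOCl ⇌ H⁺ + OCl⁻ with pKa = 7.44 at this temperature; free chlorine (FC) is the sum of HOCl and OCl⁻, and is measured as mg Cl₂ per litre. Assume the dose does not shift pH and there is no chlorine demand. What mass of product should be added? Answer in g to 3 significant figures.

[OCl⁻]/[HOCl] = 10^(pH − pKa) = 10^(7.28 − 7.44) = 0.6918; fraction as HOCl = 1/(1 + 0.6918) = 0.5911.
Free chlorine required for 0.92 ppm HOCl: 0.92 / 0.5911 = 1.556 ppm.
FC to add: 1.556 − 0.7 = 0.8565 mg/L as Cl₂.
Cl₂ equivalent: 0.8565 mg/L × 126,000 L = 107.9 g.
Product at 60.9% available Cl: 107.9 / 0.609 = 177.2 g.

177 g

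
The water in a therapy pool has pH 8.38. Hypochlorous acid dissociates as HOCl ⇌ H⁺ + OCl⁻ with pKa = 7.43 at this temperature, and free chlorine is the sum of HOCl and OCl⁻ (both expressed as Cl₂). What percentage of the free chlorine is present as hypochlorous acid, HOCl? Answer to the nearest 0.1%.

[OCl⁻]/[HOCl] = 10^(pH − pKa) = 10^(8.38 − 7.43) = 10^0.95 = 8.913.
Fraction as HOCl = 1 / (1 + 8.913) = 0.1009.

10.1%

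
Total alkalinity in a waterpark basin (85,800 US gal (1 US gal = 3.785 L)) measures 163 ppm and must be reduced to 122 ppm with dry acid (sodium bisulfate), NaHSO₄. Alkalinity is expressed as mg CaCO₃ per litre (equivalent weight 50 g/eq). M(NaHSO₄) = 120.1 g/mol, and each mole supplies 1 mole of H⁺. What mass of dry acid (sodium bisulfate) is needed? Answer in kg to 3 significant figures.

Volume: 85,800 US gal × 3.785 L/gal = 324,753 L.
Alkalinity to neutralize: (163 − 122) = 41 mg/L as CaCO₃ × 324,753 L = 13,310 g as CaCO₃.
Equivalents of H⁺ required: 13,310 ÷ 50 g/eq = 266.3 eq = 266.3 mol NaHSO₄.
Mass of NaHSO₄: 266.3 × 120.1 = 31,980 g.

32.0 kg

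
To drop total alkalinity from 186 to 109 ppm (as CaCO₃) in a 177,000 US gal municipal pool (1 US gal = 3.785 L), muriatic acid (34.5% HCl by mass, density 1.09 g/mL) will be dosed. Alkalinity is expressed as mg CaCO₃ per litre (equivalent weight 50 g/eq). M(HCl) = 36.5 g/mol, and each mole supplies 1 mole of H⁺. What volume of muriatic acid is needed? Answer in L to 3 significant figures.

100 L

Volume: 177,000 US gal × 3.785 L/gal = 669,945 L.
Alkalinity to neutralize: (186 − 109) = 77 mg/L as CaCO₃ × 669,945 L = 51,590 g as CaCO₃.
Equivalents of H⁺ required: 51,590 ÷ 50 g/eq = 1032 eq = 1032 mol HCl.
Mass of HCl: 1032 × 36.5 = 37,660 g.
Mass of 34.5% solution: 37,660 / 0.345 = 109,200 g.
Volume: 109,200 g ÷ 1.09 g/mL = 100,100 mL.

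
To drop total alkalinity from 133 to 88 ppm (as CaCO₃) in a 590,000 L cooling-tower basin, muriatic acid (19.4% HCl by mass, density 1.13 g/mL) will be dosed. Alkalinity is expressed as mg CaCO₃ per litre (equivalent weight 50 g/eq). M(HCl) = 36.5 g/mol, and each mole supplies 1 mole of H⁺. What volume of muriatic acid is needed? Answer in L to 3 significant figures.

88.4 L

Alkalinity to neutralize: (133 − 88) = 45 mg/L as CaCO₃ × 590,000 L = 26,550 g as CaCO₃.
Equivalents of H⁺ required: 26,550 ÷ 50 g/eq = 531 eq = 531 mol HCl.
Mass of HCl: 531 × 36.5 = 19,380 g.
Mass of 19.4% solution: 19,380 / 0.194 = 99,900 g.
Volume: 99,900 g ÷ 1.13 g/mL = 88,410 mL.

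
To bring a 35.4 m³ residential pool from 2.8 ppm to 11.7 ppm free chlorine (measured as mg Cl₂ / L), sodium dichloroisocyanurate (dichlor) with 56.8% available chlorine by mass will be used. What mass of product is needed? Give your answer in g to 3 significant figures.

555 g

Volume: 35.4 m³ = 35,400 L.
Chlorine deficit: 11.7 − 2.8 = 8.9 ppm = 8.9 mg/L as Cl₂.
Cl₂ equivalent needed: 8.9 mg/L × 35,400 L = 315,100 mg = 315.1 g.
Product at 56.8% available chlorine: 315.1 / 0.568 = 554.7 g.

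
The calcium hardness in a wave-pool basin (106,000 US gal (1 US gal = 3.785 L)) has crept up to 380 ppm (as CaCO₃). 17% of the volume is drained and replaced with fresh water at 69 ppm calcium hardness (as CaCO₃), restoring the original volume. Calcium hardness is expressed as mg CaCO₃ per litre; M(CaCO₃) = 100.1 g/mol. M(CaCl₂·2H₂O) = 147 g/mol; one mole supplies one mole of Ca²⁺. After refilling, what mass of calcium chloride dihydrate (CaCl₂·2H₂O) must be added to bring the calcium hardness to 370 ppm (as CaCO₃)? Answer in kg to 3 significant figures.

25.3 kg

Volume: 106,000 US gal × 3.785 L/gal = 401,210 L.
After draining 17% and refilling: 380 × 0.83 + 69 × 0.17 = 327.13 ppm.
Deficit to target: 370 − 327.13 = 42.87 mg/L.
As CaCO₃: 42.87 mg/L × 401,210 L = 17,200 g; ÷ 100.1 = 171.8 mol Ca²⁺.
Mass: 171.8 × 147 = 25,260 g.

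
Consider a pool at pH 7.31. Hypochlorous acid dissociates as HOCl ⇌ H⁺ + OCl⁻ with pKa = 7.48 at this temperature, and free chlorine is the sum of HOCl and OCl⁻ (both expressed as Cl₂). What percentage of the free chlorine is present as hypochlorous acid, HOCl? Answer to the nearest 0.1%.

[OCl⁻]/[HOCl] = 10^(pH − pKa) = 10^(7.31 − 7.48) = 10^-0.17 = 0.6761.
Fraction as HOCl = 1 / (1 + 0.6761) = 0.5966.

59.7%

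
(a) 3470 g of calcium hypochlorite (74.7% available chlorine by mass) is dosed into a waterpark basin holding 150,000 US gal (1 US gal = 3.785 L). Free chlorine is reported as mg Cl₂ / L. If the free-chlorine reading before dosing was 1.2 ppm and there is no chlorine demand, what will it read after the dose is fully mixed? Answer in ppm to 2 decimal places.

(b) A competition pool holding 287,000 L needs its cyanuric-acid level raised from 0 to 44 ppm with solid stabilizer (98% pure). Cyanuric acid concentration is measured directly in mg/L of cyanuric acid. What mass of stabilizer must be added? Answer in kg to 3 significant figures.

(a) 5.77 ppm; (b) 12.9 kg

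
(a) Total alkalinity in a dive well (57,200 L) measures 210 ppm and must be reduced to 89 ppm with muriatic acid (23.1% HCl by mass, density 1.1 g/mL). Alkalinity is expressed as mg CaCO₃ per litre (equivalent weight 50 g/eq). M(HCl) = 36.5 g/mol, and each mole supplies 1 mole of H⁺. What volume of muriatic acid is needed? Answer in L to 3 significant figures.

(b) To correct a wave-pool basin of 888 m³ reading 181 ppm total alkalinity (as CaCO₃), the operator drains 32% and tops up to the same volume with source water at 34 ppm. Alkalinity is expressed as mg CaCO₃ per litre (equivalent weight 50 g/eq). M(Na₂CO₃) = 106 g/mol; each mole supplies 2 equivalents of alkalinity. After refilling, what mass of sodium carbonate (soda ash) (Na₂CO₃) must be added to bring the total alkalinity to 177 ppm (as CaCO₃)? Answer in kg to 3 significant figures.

(a) Alkalinity to neutralize: (210 − 89) = 121 mg/L as CaCO₃ × 57,200 L = 6921 g as CaCO₃.
(a) Equivalents of H⁺ required: 6921 ÷ 50 g/eq = 138.4 eq = 138.4 mol HCl.
(a) Mass of HCl: 138.4 × 36.5 = 5052 g.
(a) Mass of 23.1% solution: 5052 / 0.231 = 21,870 g.
(a) Volume: 21,870 g ÷ 1.1 g/mL = 19,880 mL.

(b) Volume: 888 m³ = 888,000 L.
(b) After draining 32% and refilling: 181 × 0.68 + 34 × 0.32 = 133.96 ppm.
(b) Deficit to target: 177 − 133.96 = 43.04 mg/L.
(b) As CaCO₃: 43.04 mg/L × 888,000 L = 38,220 g; ÷ 50 g/eq ÷ 2 = 382.2 mol Na₂CO₃.
(b) Mass: 382.2 × 106 = 40,510 g.

(a) 19.9 L; (b) 40.5 kg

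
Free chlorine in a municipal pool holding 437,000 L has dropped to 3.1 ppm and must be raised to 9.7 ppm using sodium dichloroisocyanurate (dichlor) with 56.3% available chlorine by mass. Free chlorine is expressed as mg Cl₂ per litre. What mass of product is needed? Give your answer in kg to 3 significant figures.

5.12 kg

Chlorine deficit: 9.7 − 3.1 = 6.6 ppm = 6.6 mg/L as Cl₂.
Cl₂ equivalent needed: 6.6 mg/L × 437,000 L = 2,884,000 mg = 2884 g.
Product at 56.3% available chlorine: 2884 / 0.563 = 5123 g.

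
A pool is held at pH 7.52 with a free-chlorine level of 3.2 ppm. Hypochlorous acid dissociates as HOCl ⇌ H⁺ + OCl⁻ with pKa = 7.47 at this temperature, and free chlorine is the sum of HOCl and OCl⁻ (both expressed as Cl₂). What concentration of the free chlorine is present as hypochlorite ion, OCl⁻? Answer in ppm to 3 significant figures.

1.69 ppm

[OCl⁻]/[HOCl] = 10^(pH − pKa) = 10^(7.52 − 7.47) = 10^0.05 = 1.122.
Fraction as HOCl = 1 / (1 + 1.122) = 0.4712.
OCl⁻ = (1 − 0.4712) × 3.2 ppm = 1.692 ppm.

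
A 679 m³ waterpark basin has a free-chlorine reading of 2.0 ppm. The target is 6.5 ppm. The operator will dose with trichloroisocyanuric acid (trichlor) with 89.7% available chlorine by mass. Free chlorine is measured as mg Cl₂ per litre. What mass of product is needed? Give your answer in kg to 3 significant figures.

3.41 kg

Volume: 679 m³ = 679,000 L.
Chlorine deficit: 6.5 − 2.0 = 4.5 ppm = 4.5 mg/L as Cl₂.
Cl₂ equivalent needed: 4.5 mg/L × 679,000 L = 3,056,000 mg = 3056 g.
Product at 89.7% available chlorine: 3056 / 0.897 = 3406 g.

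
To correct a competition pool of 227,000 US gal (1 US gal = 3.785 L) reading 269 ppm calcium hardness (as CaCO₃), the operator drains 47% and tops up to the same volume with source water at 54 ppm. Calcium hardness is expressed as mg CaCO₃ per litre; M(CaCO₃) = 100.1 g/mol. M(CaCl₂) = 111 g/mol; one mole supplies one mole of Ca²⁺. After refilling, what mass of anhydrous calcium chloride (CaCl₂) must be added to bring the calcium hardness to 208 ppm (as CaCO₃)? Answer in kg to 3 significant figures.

38.2 kg

Volume: 227,000 US gal × 3.785 L/gal = 859,195 L.
After draining 47% and refilling: 269 × 0.53 + 54 × 0.47 = 167.95 ppm.
Deficit to target: 208 − 167.95 = 40.05 mg/L.
As CaCO₃: 40.05 mg/L × 859,195 L = 34,410 g; ÷ 100.1 = 343.8 mol Ca²⁺.
Mass: 343.8 × 111 = 38,160 g.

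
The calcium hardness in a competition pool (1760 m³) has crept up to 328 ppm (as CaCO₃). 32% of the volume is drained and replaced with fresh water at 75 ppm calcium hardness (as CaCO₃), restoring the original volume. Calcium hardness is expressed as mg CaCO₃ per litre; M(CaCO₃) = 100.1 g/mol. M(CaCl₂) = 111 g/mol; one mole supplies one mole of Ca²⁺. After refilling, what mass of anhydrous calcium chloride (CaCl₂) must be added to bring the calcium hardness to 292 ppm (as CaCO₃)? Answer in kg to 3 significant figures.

87.7 kg

Volume: 1760 m³ = 1,760,000 L.
After draining 32% and refilling: 328 × 0.68 + 75 × 0.32 = 247.04 ppm.
Deficit to target: 292 − 247.04 = 44.96 mg/L.
As CaCO₃: 44.96 mg/L × 1,760,000 L = 79,130 g; ÷ 100.1 = 790.5 mol Ca²⁺.
Mass: 790.5 × 111 = 87,750 g.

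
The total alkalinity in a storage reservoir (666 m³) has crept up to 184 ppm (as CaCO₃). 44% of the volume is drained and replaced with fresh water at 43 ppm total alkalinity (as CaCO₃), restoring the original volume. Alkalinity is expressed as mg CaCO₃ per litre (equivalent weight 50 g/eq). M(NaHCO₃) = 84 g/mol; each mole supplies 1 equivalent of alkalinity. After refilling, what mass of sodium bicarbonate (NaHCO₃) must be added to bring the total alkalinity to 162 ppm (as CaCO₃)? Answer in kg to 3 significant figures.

44.8 kg

Volume: 666 m³ = 666,000 L.
After draining 44% and refilling: 184 × 0.56 + 43 × 0.44 = 121.96 ppm.
Deficit to target: 162 − 121.96 = 40.04 mg/L.
As CaCO₃: 40.04 mg/L × 666,000 L = 26,670 g; ÷ 50 g/eq ÷ 1 = 533.3 mol NaHCO₃.
Mass: 533.3 × 84 = 44,800 g.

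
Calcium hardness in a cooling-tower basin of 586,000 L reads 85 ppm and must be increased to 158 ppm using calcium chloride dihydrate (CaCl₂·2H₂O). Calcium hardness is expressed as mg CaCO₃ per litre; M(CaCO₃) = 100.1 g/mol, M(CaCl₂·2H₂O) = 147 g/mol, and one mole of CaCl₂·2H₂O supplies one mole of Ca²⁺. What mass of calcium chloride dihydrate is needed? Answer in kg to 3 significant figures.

Hardness to add: (158 − 85) = 73 mg/L as CaCO₃ × 586,000 L = 42,780 g as CaCO₃.
Moles of Ca²⁺ (1 mol Ca²⁺ ≡ 1 mol CaCO₃): 42,780 / 100.1 g/mol = 427.4 mol.
Mass of CaCl₂·2H₂O: 427.4 × 147 = 62,820 g.

62.8 kg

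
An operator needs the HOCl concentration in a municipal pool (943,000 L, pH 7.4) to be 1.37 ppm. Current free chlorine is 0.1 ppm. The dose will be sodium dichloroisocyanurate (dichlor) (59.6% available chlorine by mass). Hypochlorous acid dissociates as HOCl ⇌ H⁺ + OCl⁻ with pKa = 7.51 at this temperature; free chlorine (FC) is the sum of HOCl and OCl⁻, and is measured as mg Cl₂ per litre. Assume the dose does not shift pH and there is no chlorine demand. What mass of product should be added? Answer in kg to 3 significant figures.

3.69 kg

[OCl⁻]/[HOCl] = 10^(pH − pKa) = 10^(7.4 − 7.51) = 0.7762; fraction as HOCl = 1/(1 + 0.7762) = 0.563.
Free chlorine required for 1.37 ppm HOCl: 1.37 / 0.563 = 2.433 ppm.
FC to add: 2.433 − 0.1 = 2.333 mg/L as Cl₂.
Cl₂ equivalent: 2.333 mg/L × 943,000 L = 2200 g.
Product at 59.6% available Cl: 2200 / 0.596 = 3692 g.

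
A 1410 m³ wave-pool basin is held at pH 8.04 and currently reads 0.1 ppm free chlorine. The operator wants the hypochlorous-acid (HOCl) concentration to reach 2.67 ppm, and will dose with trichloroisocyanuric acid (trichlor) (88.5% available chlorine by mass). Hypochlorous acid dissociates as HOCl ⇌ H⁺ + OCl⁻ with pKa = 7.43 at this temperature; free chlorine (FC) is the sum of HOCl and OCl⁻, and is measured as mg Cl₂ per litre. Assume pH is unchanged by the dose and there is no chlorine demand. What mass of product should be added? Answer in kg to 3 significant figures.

21.4 kg

Volume: 1410 m³ = 1,410,000 L.
[OCl⁻]/[HOCl] = 10^(pH − pKa) = 10^(8.04 − 7.43) = 4.074; fraction as HOCl = 1/(1 + 4.074) = 0.1971.
Free chlorine required for 2.67 ppm HOCl: 2.67 / 0.1971 = 13.55 ppm.
FC to add: 13.55 − 0.1 = 13.45 mg/L as Cl₂.
Cl₂ equivalent: 13.45 mg/L × 1,410,000 L = 18,960 g.
Product at 88.5% available Cl: 18,960 / 0.885 = 21,420 g.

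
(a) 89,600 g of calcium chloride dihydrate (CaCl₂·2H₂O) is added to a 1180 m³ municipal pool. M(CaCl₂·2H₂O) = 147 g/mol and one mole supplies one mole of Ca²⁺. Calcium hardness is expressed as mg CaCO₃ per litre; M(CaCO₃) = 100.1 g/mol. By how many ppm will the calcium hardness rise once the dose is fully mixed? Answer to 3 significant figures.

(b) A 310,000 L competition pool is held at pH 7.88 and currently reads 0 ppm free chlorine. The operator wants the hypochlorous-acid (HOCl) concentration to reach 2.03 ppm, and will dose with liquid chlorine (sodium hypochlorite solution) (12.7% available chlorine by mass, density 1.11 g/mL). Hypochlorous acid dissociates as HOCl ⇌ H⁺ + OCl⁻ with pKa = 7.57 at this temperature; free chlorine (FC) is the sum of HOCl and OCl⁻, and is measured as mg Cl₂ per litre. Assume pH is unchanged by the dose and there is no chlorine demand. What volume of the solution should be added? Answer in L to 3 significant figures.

(a) 51.7 ppm; (b) 13.6 L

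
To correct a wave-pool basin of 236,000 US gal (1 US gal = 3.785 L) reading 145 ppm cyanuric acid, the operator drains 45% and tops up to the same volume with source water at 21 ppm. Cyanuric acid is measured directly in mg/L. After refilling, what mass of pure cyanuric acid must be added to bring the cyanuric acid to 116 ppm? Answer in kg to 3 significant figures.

Volume: 236,000 US gal × 3.785 L/gal = 893,260 L.
After draining 45% and refilling: 145 × 0.55 + 21 × 0.45 = 89.2 ppm.
Deficit to target: 116 − 89.2 = 26.8 mg/L.
Mass: 26.8 mg/L × 893,260 L = 23,940 g cyanuric acid.

23.9 kg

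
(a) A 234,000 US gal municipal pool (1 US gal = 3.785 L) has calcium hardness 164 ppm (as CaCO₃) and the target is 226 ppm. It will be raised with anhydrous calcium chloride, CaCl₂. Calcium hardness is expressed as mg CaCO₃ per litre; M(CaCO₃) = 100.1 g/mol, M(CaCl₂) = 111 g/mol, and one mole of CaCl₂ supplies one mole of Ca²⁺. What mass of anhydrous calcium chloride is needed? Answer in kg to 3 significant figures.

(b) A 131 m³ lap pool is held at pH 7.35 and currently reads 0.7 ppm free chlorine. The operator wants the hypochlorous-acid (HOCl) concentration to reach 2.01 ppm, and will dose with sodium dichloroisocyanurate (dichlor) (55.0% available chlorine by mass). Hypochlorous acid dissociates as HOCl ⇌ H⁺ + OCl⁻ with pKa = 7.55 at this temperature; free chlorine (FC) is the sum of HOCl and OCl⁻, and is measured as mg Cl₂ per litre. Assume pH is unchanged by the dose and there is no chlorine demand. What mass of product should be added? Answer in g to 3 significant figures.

(a) 60.9 kg; (b) 614 g

(a) Volume: 234,000 US gal × 3.785 L/gal = 885,690 L.
(a) Hardness to add: (226 − 164) = 62 mg/L as CaCO₃ × 885,690 L = 54,910 g as CaCO₃.
(a) Moles of Ca²⁺ (1 mol Ca²⁺ ≡ 1 mol CaCO₃): 54,910 / 100.1 g/mol = 548.6 mol.
(a) Mass of CaCl₂: 548.6 × 111 = 60,890 g.

(b) Volume: 131 m³ = 131,000 L.
(b) [OCl⁻]/[HOCl] = 10^(pH − pKa) = 10^(7.35 − 7.55) = 0.631; fraction as HOCl = 1/(1 + 0.631) = 0.6131.
(b) Free chlorine required for 2.01 ppm HOCl: 2.01 / 0.6131 = 3.278 ppm.
(b) FC to add: 3.278 − 0.7 = 2.578 mg/L as Cl₂.
(b) Cl₂ equivalent: 2.578 mg/L × 131,000 L = 337.7 g.
(b) Product at 55.0% available Cl: 337.7 / 0.55 = 614.1 g.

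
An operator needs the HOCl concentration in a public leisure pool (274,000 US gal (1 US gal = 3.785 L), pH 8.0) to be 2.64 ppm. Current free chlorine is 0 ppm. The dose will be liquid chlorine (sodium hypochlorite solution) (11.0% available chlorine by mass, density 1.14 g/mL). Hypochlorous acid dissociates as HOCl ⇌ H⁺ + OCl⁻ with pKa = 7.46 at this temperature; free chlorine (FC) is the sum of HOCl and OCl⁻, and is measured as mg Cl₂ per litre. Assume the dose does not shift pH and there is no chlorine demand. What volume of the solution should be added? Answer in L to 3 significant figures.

Volume: 274,000 US gal × 3.785 L/gal = 1,037,090 L.
[OCl⁻]/[HOCl] = 10^(pH − pKa) = 10^(8.0 − 7.46) = 3.467; fraction as HOCl = 1/(1 + 3.467) = 0.2238.
Free chlorine required for 2.64 ppm HOCl: 2.64 / 0.2238 = 11.79 ppm.
FC to add: 11.79 − 0 = 11.79 mg/L as Cl₂.
Cl₂ equivalent: 11.79 mg/L × 1,037,090 L = 12,230 g.
Product at 11.0% available Cl: 12,230 / 0.11 = 111,200 g.
Volume: 111,200 g ÷ 1.14 g/mL = 97,540 mL.

97.5 L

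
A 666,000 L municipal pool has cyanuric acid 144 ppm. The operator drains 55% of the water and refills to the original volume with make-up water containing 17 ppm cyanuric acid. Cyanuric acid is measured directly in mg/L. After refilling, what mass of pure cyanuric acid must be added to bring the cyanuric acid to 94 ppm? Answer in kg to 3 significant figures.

After draining 55% and refilling: 144 × 0.45 + 17 × 0.55 = 74.15 ppm.
Deficit to target: 94 − 74.15 = 19.85 mg/L.
Mass: 19.85 mg/L × 666,000 L = 13,220 g cyanuric acid.

13.2 kg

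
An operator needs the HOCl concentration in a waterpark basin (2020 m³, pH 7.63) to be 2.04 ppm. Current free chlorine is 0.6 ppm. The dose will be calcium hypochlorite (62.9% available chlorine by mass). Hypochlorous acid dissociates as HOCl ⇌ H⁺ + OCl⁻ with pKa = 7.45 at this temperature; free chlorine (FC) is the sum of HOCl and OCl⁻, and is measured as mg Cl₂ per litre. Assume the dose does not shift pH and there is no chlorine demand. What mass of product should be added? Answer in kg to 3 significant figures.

Volume: 2020 m³ = 2,020,000 L.
[OCl⁻]/[HOCl] = 10^(pH − pKa) = 10^(7.63 − 7.45) = 1.514; fraction as HOCl = 1/(1 + 1.514) = 0.3978.
Free chlorine required for 2.04 ppm HOCl: 2.04 / 0.3978 = 5.128 ppm.
FC to add: 5.128 − 0.6 = 4.528 mg/L as Cl₂.
Cl₂ equivalent: 4.528 mg/L × 2,020,000 L = 9146 g.
Product at 62.9% available Cl: 9146 / 0.629 = 14,540 g.

14.5 kg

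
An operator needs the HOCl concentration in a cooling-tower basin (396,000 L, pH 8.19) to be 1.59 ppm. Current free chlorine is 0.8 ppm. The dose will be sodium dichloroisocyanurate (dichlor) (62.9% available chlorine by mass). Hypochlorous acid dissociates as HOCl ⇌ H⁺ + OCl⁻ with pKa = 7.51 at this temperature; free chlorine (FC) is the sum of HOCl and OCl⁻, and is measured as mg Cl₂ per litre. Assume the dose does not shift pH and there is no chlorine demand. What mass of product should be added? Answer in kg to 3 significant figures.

5.29 kg

[OCl⁻]/[HOCl] = 10^(pH − pKa) = 10^(8.19 − 7.51) = 4.786; fraction as HOCl = 1/(1 + 4.786) = 0.1728.
Free chlorine required for 1.59 ppm HOCl: 1.59 / 0.1728 = 9.2 ppm.
FC to add: 9.2 − 0.8 = 8.4 mg/L as Cl₂.
Cl₂ equivalent: 8.4 mg/L × 396,000 L = 3326 g.
Product at 62.9% available Cl: 3326 / 0.629 = 5289 g.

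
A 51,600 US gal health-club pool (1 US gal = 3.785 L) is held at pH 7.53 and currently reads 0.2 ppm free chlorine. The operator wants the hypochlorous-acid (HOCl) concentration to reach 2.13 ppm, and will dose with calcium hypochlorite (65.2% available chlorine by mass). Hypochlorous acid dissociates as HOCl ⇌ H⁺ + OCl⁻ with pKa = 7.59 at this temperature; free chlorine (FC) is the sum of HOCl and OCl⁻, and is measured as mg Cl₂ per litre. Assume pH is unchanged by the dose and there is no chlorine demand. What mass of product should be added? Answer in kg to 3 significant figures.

1.13 kg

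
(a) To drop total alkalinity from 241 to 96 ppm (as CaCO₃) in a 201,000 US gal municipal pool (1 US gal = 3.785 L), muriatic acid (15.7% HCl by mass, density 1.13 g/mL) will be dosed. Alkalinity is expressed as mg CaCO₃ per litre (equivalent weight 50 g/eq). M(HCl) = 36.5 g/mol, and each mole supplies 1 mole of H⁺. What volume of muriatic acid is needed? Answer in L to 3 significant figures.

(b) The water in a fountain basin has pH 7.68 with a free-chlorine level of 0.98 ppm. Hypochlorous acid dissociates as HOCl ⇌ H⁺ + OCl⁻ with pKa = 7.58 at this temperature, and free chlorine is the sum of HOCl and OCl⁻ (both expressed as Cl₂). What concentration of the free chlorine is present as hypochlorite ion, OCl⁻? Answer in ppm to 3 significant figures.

(a) Volume: 201,000 US gal × 3.785 L/gal = 760,785 L.
(a) Alkalinity to neutralize: (241 − 96) = 145 mg/L as CaCO₃ × 760,785 L = 110,300 g as CaCO₃.
(a) Equivalents of H⁺ required: 110,300 ÷ 50 g/eq = 2206 eq = 2206 mol HCl.
(a) Mass of HCl: 2206 × 36.5 = 80,530 g.
(a) Mass of 15.7% solution: 80,530 / 0.157 = 512,900 g.
(a) Volume: 512,900 g ÷ 1.13 g/mL = 453,900 mL.

(b) [OCl⁻]/[HOCl] = 10^(pH − pKa) = 10^(7.68 − 7.58) = 10^0.10 = 1.259.
(b) Fraction as HOCl = 1 / (1 + 1.259) = 0.4427.
(b) OCl⁻ = (1 − 0.4427) × 0.98 ppm = 0.5462 ppm.

(a) 454 L; (b) 0.546 ppm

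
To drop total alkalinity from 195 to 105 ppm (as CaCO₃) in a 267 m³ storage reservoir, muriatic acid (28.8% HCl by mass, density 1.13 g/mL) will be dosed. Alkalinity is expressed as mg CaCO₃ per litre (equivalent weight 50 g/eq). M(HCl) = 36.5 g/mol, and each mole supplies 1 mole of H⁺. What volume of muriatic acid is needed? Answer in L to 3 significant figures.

53.9 L

Volume: 267 m³ = 267,000 L.
Alkalinity to neutralize: (195 − 105) = 90 mg/L as CaCO₃ × 267,000 L = 24,030 g as CaCO₃.
Equivalents of H⁺ required: 24,030 ÷ 50 g/eq = 480.6 eq = 480.6 mol HCl.
Mass of HCl: 480.6 × 36.5 = 17,540 g.
Mass of 28.8% solution: 17,540 / 0.288 = 60,910 g.
Volume: 60,910 g ÷ 1.13 g/mL = 53,900 mL.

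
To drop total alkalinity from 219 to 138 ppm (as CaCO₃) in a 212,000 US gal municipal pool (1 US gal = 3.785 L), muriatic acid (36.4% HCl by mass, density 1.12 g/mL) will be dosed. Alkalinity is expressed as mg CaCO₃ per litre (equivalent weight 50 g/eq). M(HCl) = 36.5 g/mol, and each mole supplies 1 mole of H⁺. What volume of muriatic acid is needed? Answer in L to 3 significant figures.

116 L

Volume: 212,000 US gal × 3.785 L/gal = 802,420 L.
Alkalinity to neutralize: (219 − 138) = 81 mg/L as CaCO₃ × 802,420 L = 65,000 g as CaCO₃.
Equivalents of H⁺ required: 65,000 ÷ 50 g/eq = 1300 eq = 1300 mol HCl.
Mass of HCl: 1300 × 36.5 = 47,450 g.
Mass of 36.4% solution: 47,450 / 0.364 = 130,300 g.
Volume: 130,300 g ÷ 1.12 g/mL = 116,400 mL.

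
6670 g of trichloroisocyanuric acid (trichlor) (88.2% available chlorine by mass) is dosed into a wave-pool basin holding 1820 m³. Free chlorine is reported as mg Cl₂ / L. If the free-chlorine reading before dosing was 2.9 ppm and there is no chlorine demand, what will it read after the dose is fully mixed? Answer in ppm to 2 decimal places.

Volume: 1820 m³ = 1,820,000 L.
Available chlorine delivered: 6670 g × 0.882 = 5883 g as Cl₂.
Concentration rise: 5883 g / 1,820,000 L = 3.232 mg/L = 3.23 ppm.
Final FC: 2.9 + 3.23 = 6.13 ppm.

6.13 ppm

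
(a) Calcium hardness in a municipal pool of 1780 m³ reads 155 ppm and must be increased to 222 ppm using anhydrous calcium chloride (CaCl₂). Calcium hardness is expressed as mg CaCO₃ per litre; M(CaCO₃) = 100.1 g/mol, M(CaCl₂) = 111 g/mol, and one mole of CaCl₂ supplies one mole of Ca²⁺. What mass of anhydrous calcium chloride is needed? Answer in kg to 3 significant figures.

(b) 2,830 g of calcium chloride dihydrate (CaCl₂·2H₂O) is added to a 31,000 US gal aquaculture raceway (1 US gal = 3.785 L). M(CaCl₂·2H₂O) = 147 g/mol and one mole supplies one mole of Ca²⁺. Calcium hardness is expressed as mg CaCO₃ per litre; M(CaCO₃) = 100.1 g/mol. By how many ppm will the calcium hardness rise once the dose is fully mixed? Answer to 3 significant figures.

(a) 132 kg; (b) 16.4 ppm

(a) Volume: 1780 m³ = 1,780,000 L.
(a) Hardness to add: (222 − 155) = 67 mg/L as CaCO₃ × 1,780,000 L = 119,300 g as CaCO₃.
(a) Moles of Ca²⁺ (1 mol Ca²⁺ ≡ 1 mol CaCO₃): 119,300 / 100.1 g/mol = 1191 mol.
(a) Mass of CaCl₂: 1191 × 111 = 132,200 g.

(b) Volume: 31,000 US gal × 3.785 L/gal = 117,335 L.
(b) Moles of Ca²⁺: 2,830 g ÷ 147 g/mol = 19.25 mol.
(b) As CaCO₃: 19.25 mol × 100.1 g/mol = 1927 g.
(b) Rise: 1927 g / 117,335 L × 1000 = 16.42 mg/L.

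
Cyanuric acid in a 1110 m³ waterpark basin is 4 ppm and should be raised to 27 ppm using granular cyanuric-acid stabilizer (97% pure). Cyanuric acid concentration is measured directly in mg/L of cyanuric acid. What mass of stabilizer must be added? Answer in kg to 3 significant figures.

26.3 kg

Volume: 1110 m³ = 1,110,000 L.
CYA to add: (27 − 4) = 23 mg/L × 1,110,000 L = 25,530 g cyanuric acid.
At 97% purity: 25,530 / 0.97 = 26,320 g product.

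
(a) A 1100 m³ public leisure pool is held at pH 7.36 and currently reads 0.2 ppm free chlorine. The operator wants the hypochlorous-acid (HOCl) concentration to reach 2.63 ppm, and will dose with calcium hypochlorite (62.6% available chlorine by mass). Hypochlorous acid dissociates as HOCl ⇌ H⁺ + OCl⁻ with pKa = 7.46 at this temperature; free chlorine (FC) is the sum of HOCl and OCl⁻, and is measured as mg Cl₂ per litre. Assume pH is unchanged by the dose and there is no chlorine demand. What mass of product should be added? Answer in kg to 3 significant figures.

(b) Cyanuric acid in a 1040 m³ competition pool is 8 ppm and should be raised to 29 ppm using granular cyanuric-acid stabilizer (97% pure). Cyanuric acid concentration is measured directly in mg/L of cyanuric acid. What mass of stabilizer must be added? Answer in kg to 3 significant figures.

(a) 7.94 kg; (b) 22.5 kg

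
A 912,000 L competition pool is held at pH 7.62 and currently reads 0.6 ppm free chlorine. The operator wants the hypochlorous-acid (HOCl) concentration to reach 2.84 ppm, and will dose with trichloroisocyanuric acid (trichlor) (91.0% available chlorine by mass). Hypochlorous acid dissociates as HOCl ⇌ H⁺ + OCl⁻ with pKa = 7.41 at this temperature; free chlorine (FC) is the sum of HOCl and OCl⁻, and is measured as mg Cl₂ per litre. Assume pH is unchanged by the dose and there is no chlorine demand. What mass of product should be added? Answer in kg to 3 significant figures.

6.86 kg

[OCl⁻]/[HOCl] = 10^(pH − pKa) = 10^(7.62 − 7.41) = 1.622; fraction as HOCl = 1/(1 + 1.622) = 0.3814.
Free chlorine required for 2.84 ppm HOCl: 2.84 / 0.3814 = 7.446 ppm.
FC to add: 7.446 − 0.6 = 6.846 mg/L as Cl₂.
Cl₂ equivalent: 6.846 mg/L × 912,000 L = 6243 g.
Product at 91.0% available Cl: 6243 / 0.91 = 6861 g.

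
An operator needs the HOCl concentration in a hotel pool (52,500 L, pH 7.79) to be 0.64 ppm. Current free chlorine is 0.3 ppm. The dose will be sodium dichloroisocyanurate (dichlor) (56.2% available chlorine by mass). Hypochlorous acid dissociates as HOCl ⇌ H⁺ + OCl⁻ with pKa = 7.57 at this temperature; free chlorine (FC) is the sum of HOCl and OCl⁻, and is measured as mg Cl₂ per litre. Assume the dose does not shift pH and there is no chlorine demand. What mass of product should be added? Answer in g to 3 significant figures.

[OCl⁻]/[HOCl] = 10^(pH − pKa) = 10^(7.79 − 7.57) = 1.66; fraction as HOCl = 1/(1 + 1.66) = 0.376.
Free chlorine required for 0.64 ppm HOCl: 0.64 / 0.376 = 1.702 ppm.
FC to add: 1.702 − 0.3 = 1.402 mg/L as Cl₂.
Cl₂ equivalent: 1.402 mg/L × 52,500 L = 73.61 g.
Product at 56.2% available Cl: 73.61 / 0.562 = 131 g.

131 g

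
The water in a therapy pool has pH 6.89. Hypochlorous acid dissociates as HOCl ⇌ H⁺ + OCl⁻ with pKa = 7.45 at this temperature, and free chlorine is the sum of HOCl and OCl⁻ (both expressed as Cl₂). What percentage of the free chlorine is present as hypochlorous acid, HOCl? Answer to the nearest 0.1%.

[OCl⁻]/[HOCl] = 10^(pH − pKa) = 10^(6.89 − 7.45) = 10^-0.56 = 0.2754.
Fraction as HOCl = 1 / (1 + 0.2754) = 0.7841.

78.4%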